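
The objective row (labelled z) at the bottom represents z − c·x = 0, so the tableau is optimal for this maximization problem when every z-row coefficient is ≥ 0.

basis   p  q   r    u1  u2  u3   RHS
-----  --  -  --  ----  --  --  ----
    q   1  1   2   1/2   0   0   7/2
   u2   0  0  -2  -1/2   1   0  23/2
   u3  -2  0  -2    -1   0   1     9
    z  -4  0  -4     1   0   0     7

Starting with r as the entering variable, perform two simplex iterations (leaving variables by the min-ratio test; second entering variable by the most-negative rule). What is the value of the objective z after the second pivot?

21

Ratio test on column r — row 1: (7/2)/2 = 7/4; row 2: entry -2 ≤ 0; row 3: entry -2 ≤ 0. Minimum is 7/4 at row 1 (q leaves); pivot element 2.
Pivot on row 1; the z-row RHS becomes 7 − (-4)·(7/4) = 14.
Next entering variable (most negative z-row entry -2): p.
Ratio test on column p — row 1: (7/4)/(1/2) = 7/2; row 2: 15/1 = 15; row 3: entry -1 ≤ 0. Minimum is 7/2 at row 1 (r leaves); pivot element 1/2.
After the second pivot the z-row RHS is 14 − (-2)·(7/2) = 21.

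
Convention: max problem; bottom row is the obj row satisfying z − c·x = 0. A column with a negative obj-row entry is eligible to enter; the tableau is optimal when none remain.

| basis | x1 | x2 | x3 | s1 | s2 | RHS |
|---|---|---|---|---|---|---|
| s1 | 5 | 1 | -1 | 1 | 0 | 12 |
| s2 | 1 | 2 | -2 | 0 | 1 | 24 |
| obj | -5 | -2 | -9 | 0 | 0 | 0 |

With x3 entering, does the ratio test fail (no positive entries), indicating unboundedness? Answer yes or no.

yes

Every constraint-row entry in column x3 is ≤ 0, so increasing x3 is unbounded.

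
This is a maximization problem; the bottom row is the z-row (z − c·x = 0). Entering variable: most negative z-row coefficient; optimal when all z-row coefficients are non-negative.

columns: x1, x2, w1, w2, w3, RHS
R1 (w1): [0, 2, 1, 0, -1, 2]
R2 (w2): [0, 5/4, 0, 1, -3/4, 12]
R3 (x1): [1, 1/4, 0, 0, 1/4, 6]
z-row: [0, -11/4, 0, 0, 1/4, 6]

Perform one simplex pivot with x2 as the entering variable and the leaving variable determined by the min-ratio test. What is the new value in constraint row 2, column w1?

Ratio test on column x2 — row 1: 2/2 = 1; row 2: 12/(5/4) = 48/5; row 3: 6/(1/4) = 24. Minimum is 1 at row 1 (w1 leaves); pivot element 2.
Divide row 1 by 2; eliminate column x2 from the other rows.
Row 2 update in column w1: 0 − (5/4)·(1/2) = -5/8.

-5/8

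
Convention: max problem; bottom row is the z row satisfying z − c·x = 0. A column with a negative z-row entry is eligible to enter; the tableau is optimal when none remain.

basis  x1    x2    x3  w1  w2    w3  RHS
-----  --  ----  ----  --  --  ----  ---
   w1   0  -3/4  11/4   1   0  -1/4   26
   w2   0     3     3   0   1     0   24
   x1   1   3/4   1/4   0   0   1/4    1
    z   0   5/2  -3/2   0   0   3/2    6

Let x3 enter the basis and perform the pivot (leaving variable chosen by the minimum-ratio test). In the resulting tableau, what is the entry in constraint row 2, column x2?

Ratio test on column x3 — row 1: 26/(11/4) = 104/11; row 2: 24/3 = 8; row 3: 1/(1/4) = 4. Minimum is 4 at row 3 (x1 leaves); pivot element 1/4.
Divide row 3 by 1/4; eliminate column x3 from the other rows.
Row 2 update in column x2: 3 − 3·3 = -6.

-6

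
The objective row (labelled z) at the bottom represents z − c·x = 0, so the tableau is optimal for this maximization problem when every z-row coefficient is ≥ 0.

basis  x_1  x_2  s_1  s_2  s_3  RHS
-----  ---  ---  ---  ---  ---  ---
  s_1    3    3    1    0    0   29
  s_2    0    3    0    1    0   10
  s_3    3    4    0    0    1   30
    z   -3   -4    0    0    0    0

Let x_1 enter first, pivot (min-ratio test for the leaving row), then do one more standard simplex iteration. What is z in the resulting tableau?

30

Ratio test on column x_1 — row 1: 29/3 = 29/3; row 2: entry 0 ≤ 0; row 3: 30/3 = 10. Minimum is 29/3 at row 1 (s_1 leaves); pivot element 3.
Pivot on row 1; the z-row RHS becomes 0 − (-3)·(29/3) = 29.
Next entering variable (most negative z-row entry -1): x_2.
Ratio test on column x_2 — row 1: (29/3)/1 = 29/3; row 2: 10/3 = 10/3; row 3: 1/1 = 1. Minimum is 1 at row 3 (s_3 leaves); pivot element 1.
After the second pivot the z-row RHS is 29 − (-1)·1 = 30.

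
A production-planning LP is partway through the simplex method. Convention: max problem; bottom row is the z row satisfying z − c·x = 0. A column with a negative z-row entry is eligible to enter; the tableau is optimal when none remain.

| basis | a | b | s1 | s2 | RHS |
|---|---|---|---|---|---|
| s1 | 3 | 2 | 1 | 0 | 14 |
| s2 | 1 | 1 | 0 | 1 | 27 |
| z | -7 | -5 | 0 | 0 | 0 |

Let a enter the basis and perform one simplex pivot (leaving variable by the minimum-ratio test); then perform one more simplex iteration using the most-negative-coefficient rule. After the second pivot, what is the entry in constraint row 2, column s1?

-1/2

Ratio test on column a — row 1: 14/3 = 14/3; row 2: 27/1 = 27. Minimum is 14/3 at row 1 (s1 leaves); pivot element 3.
Divide row 1 by 3; eliminate column a from the other rows.
Second iteration: most negative z-row entry is -1/3 in column b, so b enters.
Ratio test on column b — row 1: (14/3)/(2/3) = 7; row 2: (67/3)/(1/3) = 67. Minimum is 7 at row 1 (a leaves); pivot element 2/3.
Divide row 1 by 2/3; eliminate column b from the other rows.
After both pivots, the entry at constraint row 2, column s1 is -1/2.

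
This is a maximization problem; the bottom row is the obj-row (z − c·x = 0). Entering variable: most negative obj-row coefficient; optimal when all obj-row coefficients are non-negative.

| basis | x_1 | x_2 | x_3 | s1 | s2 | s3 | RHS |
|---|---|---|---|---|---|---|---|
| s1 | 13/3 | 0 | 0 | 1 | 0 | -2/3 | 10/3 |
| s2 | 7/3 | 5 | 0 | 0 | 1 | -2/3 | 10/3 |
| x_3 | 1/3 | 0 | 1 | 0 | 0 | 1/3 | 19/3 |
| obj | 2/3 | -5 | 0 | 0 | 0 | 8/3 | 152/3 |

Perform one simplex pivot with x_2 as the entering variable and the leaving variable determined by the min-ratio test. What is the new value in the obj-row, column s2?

1

Ratio test on column x_2 — row 1: entry 0 ≤ 0; row 2: (10/3)/5 = 2/3; row 3: entry 0 ≤ 0. Minimum is 2/3 at row 2 (s2 leaves); pivot element 5.
Divide row 2 by 5; eliminate column x_2 from the other rows.
obj-row update in column s2: 0 − (-5)·(1/5) = 1.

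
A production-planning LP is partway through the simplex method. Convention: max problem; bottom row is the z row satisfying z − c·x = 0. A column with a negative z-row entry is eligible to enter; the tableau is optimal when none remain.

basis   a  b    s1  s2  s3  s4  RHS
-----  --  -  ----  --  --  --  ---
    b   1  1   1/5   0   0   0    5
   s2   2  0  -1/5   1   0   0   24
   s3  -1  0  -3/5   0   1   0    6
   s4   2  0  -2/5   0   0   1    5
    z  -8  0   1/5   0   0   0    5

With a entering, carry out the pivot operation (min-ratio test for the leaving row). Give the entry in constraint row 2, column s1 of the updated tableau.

1/5

Ratio test on column a — row 1: 5/1 = 5; row 2: 24/2 = 12; row 3: entry -1 ≤ 0; row 4: 5/2 = 5/2. Minimum is 5/2 at row 4 (s4 leaves); pivot element 2.
Divide row 4 by 2; eliminate column a from the other rows.
Row 2 update in column s1: -1/5 − 2·(-1/5) = 1/5.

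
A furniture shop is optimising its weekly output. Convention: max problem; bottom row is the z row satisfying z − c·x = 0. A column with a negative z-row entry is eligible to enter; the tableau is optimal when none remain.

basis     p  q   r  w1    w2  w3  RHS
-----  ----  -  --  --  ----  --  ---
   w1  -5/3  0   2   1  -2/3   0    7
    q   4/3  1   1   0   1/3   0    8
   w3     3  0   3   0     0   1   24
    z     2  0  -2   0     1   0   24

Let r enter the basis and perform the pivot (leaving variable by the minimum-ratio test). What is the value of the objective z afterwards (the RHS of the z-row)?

31

Ratio test on column r — row 1: 7/2 = 7/2; row 2: 8/1 = 8; row 3: 24/3 = 8. Minimum is 7/2 at row 1 (w1 leaves); pivot element 2.
Pivot on row 1; the z-row RHS becomes 24 − (-2)·(7/2) = 31.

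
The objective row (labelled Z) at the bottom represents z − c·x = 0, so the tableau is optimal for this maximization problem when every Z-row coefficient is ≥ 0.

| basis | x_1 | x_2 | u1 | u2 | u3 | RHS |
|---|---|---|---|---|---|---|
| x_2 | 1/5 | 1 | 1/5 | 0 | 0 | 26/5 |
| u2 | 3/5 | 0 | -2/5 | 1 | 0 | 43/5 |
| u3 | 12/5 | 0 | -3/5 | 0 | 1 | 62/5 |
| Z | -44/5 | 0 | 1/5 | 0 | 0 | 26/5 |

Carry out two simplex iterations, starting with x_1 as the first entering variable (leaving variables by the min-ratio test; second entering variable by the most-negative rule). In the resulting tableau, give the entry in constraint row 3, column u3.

1/3

Ratio test on column x_1 — row 1: (26/5)/(1/5) = 26; row 2: (43/5)/(3/5) = 43/3; row 3: (62/5)/(12/5) = 31/6. Minimum is 31/6 at row 3 (u3 leaves); pivot element 12/5.
Divide row 3 by 12/5; eliminate column x_1 from the other rows.
Second iteration: most negative Z-row entry is -2 in column u1, so u1 enters.
Ratio test on column u1 — row 1: (25/6)/(1/4) = 50/3; row 2: entry -1/4 ≤ 0; row 3: entry -1/4 ≤ 0. Minimum is 50/3 at row 1 (x_2 leaves); pivot element 1/4.
Divide row 1 by 1/4; eliminate column u1 from the other rows.
After both pivots, the entry at constraint row 3, column u3 is 1/3.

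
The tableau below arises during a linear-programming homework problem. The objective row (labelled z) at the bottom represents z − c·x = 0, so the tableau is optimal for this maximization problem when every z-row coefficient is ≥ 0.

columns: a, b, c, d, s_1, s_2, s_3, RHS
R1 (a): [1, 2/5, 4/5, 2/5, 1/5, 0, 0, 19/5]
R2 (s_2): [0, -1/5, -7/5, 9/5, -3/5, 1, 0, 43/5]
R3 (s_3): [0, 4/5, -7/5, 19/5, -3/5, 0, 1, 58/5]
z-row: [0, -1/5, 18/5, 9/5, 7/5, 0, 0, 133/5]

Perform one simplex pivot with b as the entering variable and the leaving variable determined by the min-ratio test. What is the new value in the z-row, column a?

1/2

Ratio test on column b — row 1: (19/5)/(2/5) = 19/2; row 2: entry -1/5 ≤ 0; row 3: (58/5)/(4/5) = 29/2. Minimum is 19/2 at row 1 (a leaves); pivot element 2/5.
Divide row 1 by 2/5; eliminate column b from the other rows.
z-row update in column a: 0 − (-1/5)·(5/2) = 1/2.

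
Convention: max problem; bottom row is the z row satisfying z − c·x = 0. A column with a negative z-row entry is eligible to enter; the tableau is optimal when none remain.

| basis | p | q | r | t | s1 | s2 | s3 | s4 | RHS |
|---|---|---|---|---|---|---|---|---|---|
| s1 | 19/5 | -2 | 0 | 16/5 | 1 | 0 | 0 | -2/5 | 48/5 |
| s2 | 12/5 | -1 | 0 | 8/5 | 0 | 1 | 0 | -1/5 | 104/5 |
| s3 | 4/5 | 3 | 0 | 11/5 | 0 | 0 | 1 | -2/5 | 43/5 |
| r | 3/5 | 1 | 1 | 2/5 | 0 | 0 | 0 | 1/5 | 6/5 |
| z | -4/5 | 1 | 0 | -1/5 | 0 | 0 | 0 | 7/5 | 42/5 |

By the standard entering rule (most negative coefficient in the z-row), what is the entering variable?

p

Negative z-row entries: p: -4/5, t: -1/5.
The most negative is -4/5 in column p, so p enters.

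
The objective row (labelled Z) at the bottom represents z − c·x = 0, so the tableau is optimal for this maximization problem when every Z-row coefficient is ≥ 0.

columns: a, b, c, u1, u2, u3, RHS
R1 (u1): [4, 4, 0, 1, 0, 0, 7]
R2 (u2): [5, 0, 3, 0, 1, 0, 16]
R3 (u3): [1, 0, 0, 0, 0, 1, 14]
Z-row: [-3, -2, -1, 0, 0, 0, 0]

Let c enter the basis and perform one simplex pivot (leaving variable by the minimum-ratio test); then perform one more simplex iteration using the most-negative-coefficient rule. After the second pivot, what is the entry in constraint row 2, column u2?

1/3

Ratio test on column c — row 1: entry 0 ≤ 0; row 2: 16/3 = 16/3; row 3: entry 0 ≤ 0. Minimum is 16/3 at row 2 (u2 leaves); pivot element 3.
Divide row 2 by 3; eliminate column c from the other rows.
Second iteration: most negative Z-row entry is -2 in column b, so b enters.
Ratio test on column b — row 1: 7/4 = 7/4; row 2: entry 0 ≤ 0; row 3: entry 0 ≤ 0. Minimum is 7/4 at row 1 (u1 leaves); pivot element 4.
Divide row 1 by 4; eliminate column b from the other rows.
After both pivots, the entry at constraint row 2, column u2 is 1/3.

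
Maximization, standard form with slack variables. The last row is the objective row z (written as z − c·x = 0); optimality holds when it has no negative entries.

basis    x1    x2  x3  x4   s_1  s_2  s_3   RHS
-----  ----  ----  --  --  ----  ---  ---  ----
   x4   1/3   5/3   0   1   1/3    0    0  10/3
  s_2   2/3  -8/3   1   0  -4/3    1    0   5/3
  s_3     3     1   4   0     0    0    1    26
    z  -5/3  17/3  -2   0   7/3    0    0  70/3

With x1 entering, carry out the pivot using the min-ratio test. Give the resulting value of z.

55/2

Ratio test on column x1 — row 1: (10/3)/(1/3) = 10; row 2: (5/3)/(2/3) = 5/2; row 3: 26/3 = 26/3. Minimum is 5/2 at row 2 (s_2 leaves); pivot element 2/3.
Pivot on row 2; the z-row RHS becomes 70/3 − (-5/3)·(5/2) = 55/2.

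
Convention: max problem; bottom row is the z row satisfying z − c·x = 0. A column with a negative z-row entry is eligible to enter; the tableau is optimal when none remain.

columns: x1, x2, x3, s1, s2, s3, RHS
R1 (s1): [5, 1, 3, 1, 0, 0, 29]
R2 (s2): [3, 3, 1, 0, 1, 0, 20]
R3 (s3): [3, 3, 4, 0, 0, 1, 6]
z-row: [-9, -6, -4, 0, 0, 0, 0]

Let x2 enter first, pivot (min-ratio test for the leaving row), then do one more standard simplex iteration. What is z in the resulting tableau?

18

Ratio test on column x2 — row 1: 29/1 = 29; row 2: 20/3 = 20/3; row 3: 6/3 = 2. Minimum is 2 at row 3 (s3 leaves); pivot element 3.
Pivot on row 3; the z-row RHS becomes 0 − (-6)·2 = 12.
Next entering variable (most negative z-row entry -3): x1.
Ratio test on column x1 — row 1: 27/4 = 27/4; row 2: entry 0 ≤ 0; row 3: 2/1 = 2. Minimum is 2 at row 3 (x2 leaves); pivot element 1.
After the second pivot the z-row RHS is 12 − (-3)·2 = 18.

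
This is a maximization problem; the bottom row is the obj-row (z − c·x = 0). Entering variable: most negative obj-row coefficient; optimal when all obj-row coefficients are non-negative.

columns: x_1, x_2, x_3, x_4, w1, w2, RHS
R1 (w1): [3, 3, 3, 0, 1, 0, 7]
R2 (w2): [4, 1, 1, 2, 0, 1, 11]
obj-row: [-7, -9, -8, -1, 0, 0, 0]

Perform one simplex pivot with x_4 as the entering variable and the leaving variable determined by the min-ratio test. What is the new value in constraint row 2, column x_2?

1/2

Ratio test on column x_4 — row 1: entry 0 ≤ 0; row 2: 11/2 = 11/2. Minimum is 11/2 at row 2 (w2 leaves); pivot element 2.
Divide row 2 by 2; eliminate column x_4 from the other rows.
In the new row 2, the x_2 entry is the old entry divided by the pivot: 1/2 = 1/2.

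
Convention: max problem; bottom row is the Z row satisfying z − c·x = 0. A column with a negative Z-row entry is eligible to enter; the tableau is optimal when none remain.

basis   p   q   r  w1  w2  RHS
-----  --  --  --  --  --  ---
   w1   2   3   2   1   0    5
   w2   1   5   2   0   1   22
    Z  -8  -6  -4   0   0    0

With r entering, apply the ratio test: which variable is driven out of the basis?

Column r entries and ratios — w1: 5/2 = 5/2; w2: 22/2 = 11.
Smallest ratio is 5/2 in the row of w1, so w1 leaves.

w1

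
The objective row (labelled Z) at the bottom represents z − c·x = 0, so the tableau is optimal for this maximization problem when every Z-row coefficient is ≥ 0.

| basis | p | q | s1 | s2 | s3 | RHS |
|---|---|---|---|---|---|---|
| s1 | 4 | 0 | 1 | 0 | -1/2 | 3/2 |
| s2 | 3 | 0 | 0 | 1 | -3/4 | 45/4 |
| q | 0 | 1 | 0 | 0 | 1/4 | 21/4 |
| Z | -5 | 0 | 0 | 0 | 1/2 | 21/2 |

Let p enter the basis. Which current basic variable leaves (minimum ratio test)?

s1

Column p entries and ratios — s1: (3/2)/4 = 3/8; s2: (45/4)/3 = 15/4; q: 0 ≤ 0, skip.
Smallest ratio is 3/8 in the row of s1, so s1 leaves.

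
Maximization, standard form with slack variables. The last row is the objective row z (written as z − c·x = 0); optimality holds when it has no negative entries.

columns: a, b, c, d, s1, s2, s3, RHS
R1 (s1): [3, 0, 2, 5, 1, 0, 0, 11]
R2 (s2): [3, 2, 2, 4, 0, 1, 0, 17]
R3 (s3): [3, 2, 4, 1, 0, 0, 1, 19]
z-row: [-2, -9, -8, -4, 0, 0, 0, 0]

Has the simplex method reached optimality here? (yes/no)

The z-row has a negative entry -9 in column b, so it is not optimal.

no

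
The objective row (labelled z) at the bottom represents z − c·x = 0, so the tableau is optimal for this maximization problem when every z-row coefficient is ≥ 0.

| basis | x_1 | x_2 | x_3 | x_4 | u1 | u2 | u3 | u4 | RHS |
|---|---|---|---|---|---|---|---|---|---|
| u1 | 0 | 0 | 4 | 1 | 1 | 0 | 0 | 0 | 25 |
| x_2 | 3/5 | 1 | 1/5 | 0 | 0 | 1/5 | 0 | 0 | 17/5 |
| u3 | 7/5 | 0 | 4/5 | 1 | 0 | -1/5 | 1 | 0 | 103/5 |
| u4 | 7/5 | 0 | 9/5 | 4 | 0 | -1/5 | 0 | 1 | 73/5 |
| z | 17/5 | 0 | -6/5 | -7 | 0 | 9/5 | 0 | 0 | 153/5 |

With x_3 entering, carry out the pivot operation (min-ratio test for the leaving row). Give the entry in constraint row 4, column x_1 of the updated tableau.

7/5

Ratio test on column x_3 — row 1: 25/4 = 25/4; row 2: (17/5)/(1/5) = 17; row 3: (103/5)/(4/5) = 103/4; row 4: (73/5)/(9/5) = 73/9. Minimum is 25/4 at row 1 (u1 leaves); pivot element 4.
Divide row 1 by 4; eliminate column x_3 from the other rows.
Row 4 update in column x_1: 7/5 − (9/5)·0 = 7/5.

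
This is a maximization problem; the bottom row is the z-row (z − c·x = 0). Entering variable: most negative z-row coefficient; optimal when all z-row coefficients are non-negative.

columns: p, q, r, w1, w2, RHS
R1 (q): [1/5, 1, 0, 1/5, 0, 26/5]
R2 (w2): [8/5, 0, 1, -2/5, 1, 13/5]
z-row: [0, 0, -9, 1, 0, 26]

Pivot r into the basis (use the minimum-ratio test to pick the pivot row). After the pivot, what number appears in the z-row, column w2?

9

Ratio test on column r — row 1: entry 0 ≤ 0; row 2: (13/5)/1 = 13/5. Minimum is 13/5 at row 2 (w2 leaves); pivot element 1.
Divide row 2 by 1; eliminate column r from the other rows.
z-row update in column w2: 0 − (-9)·1 = 9.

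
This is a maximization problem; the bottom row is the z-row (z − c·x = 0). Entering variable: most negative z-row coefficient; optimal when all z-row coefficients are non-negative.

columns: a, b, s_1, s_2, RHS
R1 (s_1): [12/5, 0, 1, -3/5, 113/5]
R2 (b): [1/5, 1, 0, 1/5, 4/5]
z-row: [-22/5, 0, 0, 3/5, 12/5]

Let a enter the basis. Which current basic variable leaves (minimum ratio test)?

Column a entries and ratios — s_1: (113/5)/(12/5) = 113/12; b: (4/5)/(1/5) = 4.
Smallest ratio is 4 in the row of b, so b leaves.

b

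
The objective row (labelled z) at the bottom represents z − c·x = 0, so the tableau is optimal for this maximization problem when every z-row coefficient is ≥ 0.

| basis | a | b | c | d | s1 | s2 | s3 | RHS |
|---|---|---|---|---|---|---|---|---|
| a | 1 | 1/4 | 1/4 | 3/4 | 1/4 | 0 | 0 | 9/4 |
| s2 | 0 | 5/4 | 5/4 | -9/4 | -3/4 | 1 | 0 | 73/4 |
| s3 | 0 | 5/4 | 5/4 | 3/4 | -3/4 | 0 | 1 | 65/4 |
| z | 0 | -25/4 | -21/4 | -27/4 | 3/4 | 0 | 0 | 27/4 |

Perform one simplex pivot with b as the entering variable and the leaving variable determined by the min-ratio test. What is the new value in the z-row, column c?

Ratio test on column b — row 1: (9/4)/(1/4) = 9; row 2: (73/4)/(5/4) = 73/5; row 3: (65/4)/(5/4) = 13. Minimum is 9 at row 1 (a leaves); pivot element 1/4.
Divide row 1 by 1/4; eliminate column b from the other rows.
z-row update in column c: -21/4 − (-25/4)·1 = 1.

1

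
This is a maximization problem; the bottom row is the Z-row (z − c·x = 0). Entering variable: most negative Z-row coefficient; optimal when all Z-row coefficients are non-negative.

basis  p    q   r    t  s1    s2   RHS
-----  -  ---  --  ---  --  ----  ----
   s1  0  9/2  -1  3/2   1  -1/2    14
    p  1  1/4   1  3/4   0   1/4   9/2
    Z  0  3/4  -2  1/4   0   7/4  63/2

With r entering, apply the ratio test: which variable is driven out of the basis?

p

Column r entries and ratios — s1: -1 ≤ 0, skip; p: (9/2)/1 = 9/2.
Smallest ratio is 9/2 in the row of p, so p leaves.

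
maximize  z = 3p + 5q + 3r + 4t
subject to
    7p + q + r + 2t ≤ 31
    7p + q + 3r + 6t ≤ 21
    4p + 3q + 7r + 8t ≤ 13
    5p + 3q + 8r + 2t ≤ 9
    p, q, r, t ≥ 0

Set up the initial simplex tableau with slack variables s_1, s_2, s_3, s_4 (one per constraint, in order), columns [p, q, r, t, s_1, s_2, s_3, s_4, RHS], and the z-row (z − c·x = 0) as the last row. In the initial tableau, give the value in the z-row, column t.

The z-row carries the negated objective coefficients: the t entry is -4.

-4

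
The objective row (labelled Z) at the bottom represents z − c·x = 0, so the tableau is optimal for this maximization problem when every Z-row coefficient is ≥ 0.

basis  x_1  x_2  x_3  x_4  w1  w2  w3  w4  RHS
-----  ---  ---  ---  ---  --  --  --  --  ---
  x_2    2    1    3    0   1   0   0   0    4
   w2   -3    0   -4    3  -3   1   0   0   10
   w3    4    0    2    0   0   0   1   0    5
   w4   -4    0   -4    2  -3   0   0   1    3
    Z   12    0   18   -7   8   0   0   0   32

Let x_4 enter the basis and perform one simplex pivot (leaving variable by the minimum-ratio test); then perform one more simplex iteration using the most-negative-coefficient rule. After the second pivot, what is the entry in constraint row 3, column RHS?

5

Ratio test on column x_4 — row 1: entry 0 ≤ 0; row 2: 10/3 = 10/3; row 3: entry 0 ≤ 0; row 4: 3/2 = 3/2. Minimum is 3/2 at row 4 (w4 leaves); pivot element 2.
Divide row 4 by 2; eliminate column x_4 from the other rows.
Second iteration: most negative Z-row entry is -5/2 in column w1, so w1 enters.
Ratio test on column w1 — row 1: 4/1 = 4; row 2: (11/2)/(3/2) = 11/3; row 3: entry 0 ≤ 0; row 4: entry -3/2 ≤ 0. Minimum is 11/3 at row 2 (w2 leaves); pivot element 3/2.
Divide row 2 by 3/2; eliminate column w1 from the other rows.
After both pivots, the entry at constraint row 3, column RHS is 5.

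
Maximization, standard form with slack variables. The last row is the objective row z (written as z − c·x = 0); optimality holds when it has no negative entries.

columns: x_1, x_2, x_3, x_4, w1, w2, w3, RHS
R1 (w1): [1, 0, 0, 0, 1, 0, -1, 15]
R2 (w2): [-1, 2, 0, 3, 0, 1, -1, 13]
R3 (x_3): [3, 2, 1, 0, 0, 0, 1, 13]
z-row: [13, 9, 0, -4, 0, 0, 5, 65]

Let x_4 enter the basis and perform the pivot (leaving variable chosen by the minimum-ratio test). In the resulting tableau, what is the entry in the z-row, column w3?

Ratio test on column x_4 — row 1: entry 0 ≤ 0; row 2: 13/3 = 13/3; row 3: entry 0 ≤ 0. Minimum is 13/3 at row 2 (w2 leaves); pivot element 3.
Divide row 2 by 3; eliminate column x_4 from the other rows.
z-row update in column w3: 5 − (-4)·(-1/3) = 11/3.

11/3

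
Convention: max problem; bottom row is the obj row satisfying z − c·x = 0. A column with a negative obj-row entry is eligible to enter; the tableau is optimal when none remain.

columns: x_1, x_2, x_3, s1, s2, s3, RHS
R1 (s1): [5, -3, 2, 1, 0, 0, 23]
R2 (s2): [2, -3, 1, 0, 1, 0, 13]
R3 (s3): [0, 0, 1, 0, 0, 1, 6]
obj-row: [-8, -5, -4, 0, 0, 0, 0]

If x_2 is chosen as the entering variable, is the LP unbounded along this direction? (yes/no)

yes

Every constraint-row entry in column x_2 is ≤ 0, so increasing x_2 is unbounded.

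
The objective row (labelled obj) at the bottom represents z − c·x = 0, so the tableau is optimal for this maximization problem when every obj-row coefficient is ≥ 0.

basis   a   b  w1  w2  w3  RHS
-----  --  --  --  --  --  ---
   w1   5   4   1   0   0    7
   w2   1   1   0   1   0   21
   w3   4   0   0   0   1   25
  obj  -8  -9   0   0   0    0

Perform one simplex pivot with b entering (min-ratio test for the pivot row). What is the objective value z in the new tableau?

63/4

Ratio test on column b — row 1: 7/4 = 7/4; row 2: 21/1 = 21; row 3: entry 0 ≤ 0. Minimum is 7/4 at row 1 (w1 leaves); pivot element 4.
Pivot on row 1; the obj-row RHS becomes 0 − (-9)·(7/4) = 63/4.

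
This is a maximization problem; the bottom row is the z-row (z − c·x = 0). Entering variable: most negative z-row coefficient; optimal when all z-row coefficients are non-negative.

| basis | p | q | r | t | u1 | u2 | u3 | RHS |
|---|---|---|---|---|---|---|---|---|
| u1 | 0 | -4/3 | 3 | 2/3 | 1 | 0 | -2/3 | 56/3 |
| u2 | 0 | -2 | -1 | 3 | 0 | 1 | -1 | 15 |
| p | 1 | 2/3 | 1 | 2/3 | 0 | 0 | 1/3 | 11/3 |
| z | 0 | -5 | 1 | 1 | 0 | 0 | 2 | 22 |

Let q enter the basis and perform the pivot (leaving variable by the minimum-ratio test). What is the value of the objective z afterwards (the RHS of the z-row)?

Ratio test on column q — row 1: entry -4/3 ≤ 0; row 2: entry -2 ≤ 0; row 3: (11/3)/(2/3) = 11/2. Minimum is 11/2 at row 3 (p leaves); pivot element 2/3.
Pivot on row 3; the z-row RHS becomes 22 − (-5)·(11/2) = 99/2.

99/2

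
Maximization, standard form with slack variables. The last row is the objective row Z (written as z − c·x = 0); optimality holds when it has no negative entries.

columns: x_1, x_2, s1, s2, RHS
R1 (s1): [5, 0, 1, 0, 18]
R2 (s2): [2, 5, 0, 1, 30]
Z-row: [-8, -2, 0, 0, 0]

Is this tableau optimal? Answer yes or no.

The Z-row has a negative entry -8 in column x_1, so it is not optimal.

no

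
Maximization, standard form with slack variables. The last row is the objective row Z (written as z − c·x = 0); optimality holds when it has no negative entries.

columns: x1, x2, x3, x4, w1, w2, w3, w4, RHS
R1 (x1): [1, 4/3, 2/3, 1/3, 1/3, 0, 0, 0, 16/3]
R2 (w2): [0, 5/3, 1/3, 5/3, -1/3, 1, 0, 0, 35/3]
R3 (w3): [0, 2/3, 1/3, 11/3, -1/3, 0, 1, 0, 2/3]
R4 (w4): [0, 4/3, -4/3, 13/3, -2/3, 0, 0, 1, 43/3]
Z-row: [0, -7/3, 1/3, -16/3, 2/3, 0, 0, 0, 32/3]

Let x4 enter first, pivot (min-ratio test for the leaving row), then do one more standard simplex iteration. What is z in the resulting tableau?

Ratio test on column x4 — row 1: (16/3)/(1/3) = 16; row 2: (35/3)/(5/3) = 7; row 3: (2/3)/(11/3) = 2/11; row 4: (43/3)/(13/3) = 43/13. Minimum is 2/11 at row 3 (w3 leaves); pivot element 11/3.
Pivot on row 3; the Z-row RHS becomes 32/3 − (-16/3)·(2/11) = 128/11.
Next entering variable (most negative Z-row entry -15/11): x2.
Ratio test on column x2 — row 1: (58/11)/(14/11) = 29/7; row 2: (125/11)/(15/11) = 25/3; row 3: (2/11)/(2/11) = 1; row 4: (149/11)/(6/11) = 149/6. Minimum is 1 at row 3 (x4 leaves); pivot element 2/11.
After the second pivot the Z-row RHS is 128/11 − (-15/11)·1 = 13.

13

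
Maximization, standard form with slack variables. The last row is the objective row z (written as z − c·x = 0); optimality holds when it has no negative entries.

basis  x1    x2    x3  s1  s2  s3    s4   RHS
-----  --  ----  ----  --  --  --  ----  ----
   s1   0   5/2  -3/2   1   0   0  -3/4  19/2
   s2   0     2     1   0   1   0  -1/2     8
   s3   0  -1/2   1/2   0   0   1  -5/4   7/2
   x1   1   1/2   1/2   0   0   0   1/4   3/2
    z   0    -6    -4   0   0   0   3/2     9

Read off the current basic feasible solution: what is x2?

0

x2 is not in the basis, so in the current basic feasible solution x2 = 0.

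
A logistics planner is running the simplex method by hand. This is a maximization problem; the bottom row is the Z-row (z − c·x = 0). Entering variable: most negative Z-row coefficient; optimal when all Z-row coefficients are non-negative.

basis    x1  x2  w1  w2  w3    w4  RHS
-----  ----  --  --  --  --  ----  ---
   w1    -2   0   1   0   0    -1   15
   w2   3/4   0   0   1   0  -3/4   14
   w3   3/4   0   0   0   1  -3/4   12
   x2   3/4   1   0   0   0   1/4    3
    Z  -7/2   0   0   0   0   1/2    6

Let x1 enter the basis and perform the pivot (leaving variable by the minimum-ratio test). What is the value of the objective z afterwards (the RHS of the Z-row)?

20

Ratio test on column x1 — row 1: entry -2 ≤ 0; row 2: 14/(3/4) = 56/3; row 3: 12/(3/4) = 16; row 4: 3/(3/4) = 4. Minimum is 4 at row 4 (x2 leaves); pivot element 3/4.
Pivot on row 4; the Z-row RHS becomes 6 − (-7/2)·4 = 20.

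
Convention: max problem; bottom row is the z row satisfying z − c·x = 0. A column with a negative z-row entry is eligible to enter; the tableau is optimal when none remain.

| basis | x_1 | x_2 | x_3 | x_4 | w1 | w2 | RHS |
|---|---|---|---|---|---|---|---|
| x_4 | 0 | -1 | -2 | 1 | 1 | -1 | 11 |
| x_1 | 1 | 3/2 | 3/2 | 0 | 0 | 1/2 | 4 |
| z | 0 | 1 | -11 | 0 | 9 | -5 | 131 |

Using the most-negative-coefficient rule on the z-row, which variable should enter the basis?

Negative z-row entries: x_3: -11, w2: -5.
The most negative is -11 in column x_3, so x_3 enters.

x_3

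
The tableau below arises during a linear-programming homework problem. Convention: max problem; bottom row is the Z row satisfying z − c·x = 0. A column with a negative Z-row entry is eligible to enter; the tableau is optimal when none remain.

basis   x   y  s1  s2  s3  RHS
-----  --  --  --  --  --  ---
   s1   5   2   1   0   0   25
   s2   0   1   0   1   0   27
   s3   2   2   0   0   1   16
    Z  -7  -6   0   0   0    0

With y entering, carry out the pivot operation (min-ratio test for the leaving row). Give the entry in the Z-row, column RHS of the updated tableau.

48

Ratio test on column y — row 1: 25/2 = 25/2; row 2: 27/1 = 27; row 3: 16/2 = 8. Minimum is 8 at row 3 (s3 leaves); pivot element 2.
Divide row 3 by 2; eliminate column y from the other rows.
Z-row update in column RHS: 0 − (-6)·8 = 48.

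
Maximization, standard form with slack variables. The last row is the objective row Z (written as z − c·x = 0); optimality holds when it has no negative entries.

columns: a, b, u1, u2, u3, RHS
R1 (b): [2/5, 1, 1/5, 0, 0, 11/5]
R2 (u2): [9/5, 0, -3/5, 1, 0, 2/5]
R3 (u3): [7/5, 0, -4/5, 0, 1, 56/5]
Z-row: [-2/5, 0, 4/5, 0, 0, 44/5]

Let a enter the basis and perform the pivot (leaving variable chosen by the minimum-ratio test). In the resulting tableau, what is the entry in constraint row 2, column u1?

Ratio test on column a — row 1: (11/5)/(2/5) = 11/2; row 2: (2/5)/(9/5) = 2/9; row 3: (56/5)/(7/5) = 8. Minimum is 2/9 at row 2 (u2 leaves); pivot element 9/5.
Divide row 2 by 9/5; eliminate column a from the other rows.
In the new row 2, the u1 entry is the old entry divided by the pivot: (-3/5)/(9/5) = -1/3.

-1/3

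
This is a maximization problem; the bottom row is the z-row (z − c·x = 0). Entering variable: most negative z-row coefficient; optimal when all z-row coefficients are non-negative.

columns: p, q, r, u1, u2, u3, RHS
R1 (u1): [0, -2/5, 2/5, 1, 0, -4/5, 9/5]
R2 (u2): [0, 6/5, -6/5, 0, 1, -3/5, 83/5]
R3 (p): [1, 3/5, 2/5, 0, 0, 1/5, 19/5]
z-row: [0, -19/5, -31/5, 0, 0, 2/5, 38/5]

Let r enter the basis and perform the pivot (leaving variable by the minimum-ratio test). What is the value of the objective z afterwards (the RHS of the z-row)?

71/2

Ratio test on column r — row 1: (9/5)/(2/5) = 9/2; row 2: entry -6/5 ≤ 0; row 3: (19/5)/(2/5) = 19/2. Minimum is 9/2 at row 1 (u1 leaves); pivot element 2/5.
Pivot on row 1; the z-row RHS becomes 38/5 − (-31/5)·(9/2) = 71/2.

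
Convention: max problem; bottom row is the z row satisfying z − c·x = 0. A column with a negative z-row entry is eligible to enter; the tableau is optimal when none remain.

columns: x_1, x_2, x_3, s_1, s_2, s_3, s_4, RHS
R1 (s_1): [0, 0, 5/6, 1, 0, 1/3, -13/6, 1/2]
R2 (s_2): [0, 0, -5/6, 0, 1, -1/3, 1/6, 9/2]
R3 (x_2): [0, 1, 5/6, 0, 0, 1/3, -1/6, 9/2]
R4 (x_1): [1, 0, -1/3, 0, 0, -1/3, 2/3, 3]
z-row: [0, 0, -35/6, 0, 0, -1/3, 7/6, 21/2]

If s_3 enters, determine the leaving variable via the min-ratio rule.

s_1

Column s_3 entries and ratios — s_1: (1/2)/(1/3) = 3/2; s_2: -1/3 ≤ 0, skip; x_2: (9/2)/(1/3) = 27/2; x_1: -1/3 ≤ 0, skip.
Smallest ratio is 3/2 in the row of s_1, so s_1 leaves.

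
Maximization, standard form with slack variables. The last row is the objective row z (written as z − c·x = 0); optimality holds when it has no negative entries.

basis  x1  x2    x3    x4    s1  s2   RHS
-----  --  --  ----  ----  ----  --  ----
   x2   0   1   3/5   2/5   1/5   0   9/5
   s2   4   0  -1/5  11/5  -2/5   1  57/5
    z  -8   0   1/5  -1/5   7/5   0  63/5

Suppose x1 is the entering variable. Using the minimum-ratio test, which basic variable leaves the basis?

s2

Column x1 entries and ratios — x2: 0 ≤ 0, skip; s2: (57/5)/4 = 57/20.
Smallest ratio is 57/20 in the row of s2, so s2 leaves.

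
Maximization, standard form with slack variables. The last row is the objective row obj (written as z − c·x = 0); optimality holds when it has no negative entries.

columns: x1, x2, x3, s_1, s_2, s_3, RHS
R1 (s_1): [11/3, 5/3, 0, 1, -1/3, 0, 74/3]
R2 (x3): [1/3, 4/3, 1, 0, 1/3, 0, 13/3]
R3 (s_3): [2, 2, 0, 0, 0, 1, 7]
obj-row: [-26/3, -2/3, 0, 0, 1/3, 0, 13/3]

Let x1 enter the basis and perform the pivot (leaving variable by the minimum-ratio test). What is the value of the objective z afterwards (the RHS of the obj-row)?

Ratio test on column x1 — row 1: (74/3)/(11/3) = 74/11; row 2: (13/3)/(1/3) = 13; row 3: 7/2 = 7/2. Minimum is 7/2 at row 3 (s_3 leaves); pivot element 2.
Pivot on row 3; the obj-row RHS becomes 13/3 − (-26/3)·(7/2) = 104/3.

104/3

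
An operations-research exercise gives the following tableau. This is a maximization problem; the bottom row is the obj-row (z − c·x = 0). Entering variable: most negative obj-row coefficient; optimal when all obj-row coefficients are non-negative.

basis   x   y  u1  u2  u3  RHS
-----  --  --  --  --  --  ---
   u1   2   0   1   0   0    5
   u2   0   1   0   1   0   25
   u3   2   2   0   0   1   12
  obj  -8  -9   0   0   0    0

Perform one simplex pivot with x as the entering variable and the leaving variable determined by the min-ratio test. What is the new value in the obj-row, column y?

Ratio test on column x — row 1: 5/2 = 5/2; row 2: entry 0 ≤ 0; row 3: 12/2 = 6. Minimum is 5/2 at row 1 (u1 leaves); pivot element 2.
Divide row 1 by 2; eliminate column x from the other rows.
obj-row update in column y: -9 − (-8)·0 = -9.

-9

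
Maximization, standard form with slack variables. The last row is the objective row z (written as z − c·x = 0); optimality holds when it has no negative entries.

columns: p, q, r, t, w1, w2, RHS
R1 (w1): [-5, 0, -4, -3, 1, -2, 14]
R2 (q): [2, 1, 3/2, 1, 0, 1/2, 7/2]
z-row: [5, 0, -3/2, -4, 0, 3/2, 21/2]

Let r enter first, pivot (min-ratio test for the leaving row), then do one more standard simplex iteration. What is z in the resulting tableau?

49/2

Ratio test on column r — row 1: entry -4 ≤ 0; row 2: (7/2)/(3/2) = 7/3. Minimum is 7/3 at row 2 (q leaves); pivot element 3/2.
Pivot on row 2; the z-row RHS becomes 21/2 − (-3/2)·(7/3) = 14.
Next entering variable (most negative z-row entry -3): t.
Ratio test on column t — row 1: entry -1/3 ≤ 0; row 2: (7/3)/(2/3) = 7/2. Minimum is 7/2 at row 2 (r leaves); pivot element 2/3.
After the second pivot the z-row RHS is 14 − (-3)·(7/2) = 49/2.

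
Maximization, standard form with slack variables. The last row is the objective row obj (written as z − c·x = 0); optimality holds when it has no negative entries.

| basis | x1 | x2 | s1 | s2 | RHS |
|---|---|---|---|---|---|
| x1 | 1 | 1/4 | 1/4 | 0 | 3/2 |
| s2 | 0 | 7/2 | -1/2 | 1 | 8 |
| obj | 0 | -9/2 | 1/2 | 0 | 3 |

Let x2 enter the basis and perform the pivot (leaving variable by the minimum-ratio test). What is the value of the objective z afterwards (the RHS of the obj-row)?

93/7

Ratio test on column x2 — row 1: (3/2)/(1/4) = 6; row 2: 8/(7/2) = 16/7. Minimum is 16/7 at row 2 (s2 leaves); pivot element 7/2.
Pivot on row 2; the obj-row RHS becomes 3 − (-9/2)·(16/7) = 93/7.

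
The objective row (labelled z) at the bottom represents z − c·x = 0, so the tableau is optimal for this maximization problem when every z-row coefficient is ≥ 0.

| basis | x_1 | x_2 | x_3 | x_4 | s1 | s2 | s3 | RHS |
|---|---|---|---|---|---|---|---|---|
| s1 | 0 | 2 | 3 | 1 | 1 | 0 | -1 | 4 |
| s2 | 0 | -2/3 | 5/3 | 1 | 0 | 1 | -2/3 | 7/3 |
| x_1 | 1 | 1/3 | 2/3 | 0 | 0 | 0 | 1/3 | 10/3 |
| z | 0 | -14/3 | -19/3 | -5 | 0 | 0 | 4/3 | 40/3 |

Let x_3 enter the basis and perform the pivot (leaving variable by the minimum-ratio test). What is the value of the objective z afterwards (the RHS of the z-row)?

Ratio test on column x_3 — row 1: 4/3 = 4/3; row 2: (7/3)/(5/3) = 7/5; row 3: (10/3)/(2/3) = 5. Minimum is 4/3 at row 1 (s1 leaves); pivot element 3.
Pivot on row 1; the z-row RHS becomes 40/3 − (-19/3)·(4/3) = 196/9.

196/9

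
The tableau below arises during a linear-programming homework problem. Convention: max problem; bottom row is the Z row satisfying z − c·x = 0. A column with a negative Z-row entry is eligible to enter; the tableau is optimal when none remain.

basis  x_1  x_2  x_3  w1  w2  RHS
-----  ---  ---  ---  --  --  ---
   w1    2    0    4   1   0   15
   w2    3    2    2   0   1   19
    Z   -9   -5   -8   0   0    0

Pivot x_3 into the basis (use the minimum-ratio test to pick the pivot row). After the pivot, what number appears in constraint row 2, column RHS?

Ratio test on column x_3 — row 1: 15/4 = 15/4; row 2: 19/2 = 19/2. Minimum is 15/4 at row 1 (w1 leaves); pivot element 4.
Divide row 1 by 4; eliminate column x_3 from the other rows.
Row 2 update in column RHS: 19 − 2·(15/4) = 23/2.

23/2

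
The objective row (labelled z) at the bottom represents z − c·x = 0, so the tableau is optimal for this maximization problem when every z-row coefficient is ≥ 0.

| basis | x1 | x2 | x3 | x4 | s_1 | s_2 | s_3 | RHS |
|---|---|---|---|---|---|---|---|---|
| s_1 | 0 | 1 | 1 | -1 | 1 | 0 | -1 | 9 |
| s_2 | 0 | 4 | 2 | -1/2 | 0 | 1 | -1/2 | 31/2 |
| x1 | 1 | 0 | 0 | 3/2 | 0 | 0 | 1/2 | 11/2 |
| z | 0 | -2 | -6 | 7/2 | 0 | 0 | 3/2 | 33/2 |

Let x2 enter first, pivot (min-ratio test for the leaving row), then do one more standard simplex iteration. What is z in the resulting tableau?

Ratio test on column x2 — row 1: 9/1 = 9; row 2: (31/2)/4 = 31/8; row 3: entry 0 ≤ 0. Minimum is 31/8 at row 2 (s_2 leaves); pivot element 4.
Pivot on row 2; the z-row RHS becomes 33/2 − (-2)·(31/8) = 97/4.
Next entering variable (most negative z-row entry -5): x3.
Ratio test on column x3 — row 1: (41/8)/(1/2) = 41/4; row 2: (31/8)/(1/2) = 31/4; row 3: entry 0 ≤ 0. Minimum is 31/4 at row 2 (x2 leaves); pivot element 1/2.
After the second pivot the z-row RHS is 97/4 − (-5)·(31/4) = 63.

63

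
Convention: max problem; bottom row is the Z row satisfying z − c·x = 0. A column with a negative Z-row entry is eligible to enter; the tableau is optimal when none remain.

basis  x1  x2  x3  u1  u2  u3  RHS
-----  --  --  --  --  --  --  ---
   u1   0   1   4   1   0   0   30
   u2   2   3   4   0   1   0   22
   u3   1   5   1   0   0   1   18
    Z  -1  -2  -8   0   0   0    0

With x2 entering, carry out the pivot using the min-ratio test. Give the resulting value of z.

Ratio test on column x2 — row 1: 30/1 = 30; row 2: 22/3 = 22/3; row 3: 18/5 = 18/5. Minimum is 18/5 at row 3 (u3 leaves); pivot element 5.
Pivot on row 3; the Z-row RHS becomes 0 − (-2)·(18/5) = 36/5.

36/5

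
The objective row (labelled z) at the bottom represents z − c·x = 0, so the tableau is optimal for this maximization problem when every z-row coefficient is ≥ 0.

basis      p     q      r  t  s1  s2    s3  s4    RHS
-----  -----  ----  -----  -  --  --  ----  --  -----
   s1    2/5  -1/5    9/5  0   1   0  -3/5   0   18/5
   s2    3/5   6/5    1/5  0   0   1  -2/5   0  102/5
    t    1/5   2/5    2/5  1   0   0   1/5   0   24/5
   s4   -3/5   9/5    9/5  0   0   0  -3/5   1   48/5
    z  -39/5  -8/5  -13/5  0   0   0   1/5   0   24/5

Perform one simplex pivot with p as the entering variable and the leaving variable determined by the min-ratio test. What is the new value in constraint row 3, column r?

-1/2

Ratio test on column p — row 1: (18/5)/(2/5) = 9; row 2: (102/5)/(3/5) = 34; row 3: (24/5)/(1/5) = 24; row 4: entry -3/5 ≤ 0. Minimum is 9 at row 1 (s1 leaves); pivot element 2/5.
Divide row 1 by 2/5; eliminate column p from the other rows.
Row 3 update in column r: 2/5 − (1/5)·(9/2) = -1/2.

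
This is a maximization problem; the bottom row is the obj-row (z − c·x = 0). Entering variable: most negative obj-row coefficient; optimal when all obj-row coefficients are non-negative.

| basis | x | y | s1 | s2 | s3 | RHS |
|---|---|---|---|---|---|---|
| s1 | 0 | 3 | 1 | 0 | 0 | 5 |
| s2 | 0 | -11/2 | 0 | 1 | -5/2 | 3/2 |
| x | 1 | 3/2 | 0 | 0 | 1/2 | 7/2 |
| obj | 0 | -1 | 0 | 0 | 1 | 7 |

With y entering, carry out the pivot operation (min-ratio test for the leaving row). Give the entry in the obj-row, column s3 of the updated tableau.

1

Ratio test on column y — row 1: 5/3 = 5/3; row 2: entry -11/2 ≤ 0; row 3: (7/2)/(3/2) = 7/3. Minimum is 5/3 at row 1 (s1 leaves); pivot element 3.
Divide row 1 by 3; eliminate column y from the other rows.
obj-row update in column s3: 1 − (-1)·0 = 1.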